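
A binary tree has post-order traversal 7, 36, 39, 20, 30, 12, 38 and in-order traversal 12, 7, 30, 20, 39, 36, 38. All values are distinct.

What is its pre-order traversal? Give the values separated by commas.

38, 12, 30, 7, 20, 39, 36

The last element of post-order is the root; it splits in-order into left and right subtrees.
Root 38: left subtree has 6 nodes {12, 7, 30, 20, 39, 36}, right has 0 { }.
  Root 12: left subtree has 0 nodes { }, right has 5 {7, 30, 20, 39, 36}.
    Root 30: left subtree has 1 node {7}, right has 3 {20, 39, 36}.
      Root 20: left subtree has 0 nodes { }, right has 2 {39, 36}.
        Root 39: left subtree has 0 nodes { }, right has 1 {36}.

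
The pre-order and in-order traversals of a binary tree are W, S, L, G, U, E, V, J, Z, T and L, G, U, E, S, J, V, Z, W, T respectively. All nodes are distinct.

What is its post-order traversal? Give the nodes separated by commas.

E, U, G, L, J, Z, V, S, T, W

The first element of pre-order is the root; it splits in-order into left and right subtrees.
Root W: left subtree has 8 nodes {L, G, U, E, S, J, V, Z}, right has 1 {T}.
  Root S: left subtree has 4 nodes {L, G, U, E}, right has 3 {J, V, Z}.
    Root L: left subtree has 0 nodes { }, right has 3 {G, U, E}.
      Root G: left subtree has 0 nodes { }, right has 2 {U, E}.
        Root U: left subtree has 0 nodes { }, right has 1 {E}.
    Root V: left subtree has 1 node {J}, right has 1 {Z}.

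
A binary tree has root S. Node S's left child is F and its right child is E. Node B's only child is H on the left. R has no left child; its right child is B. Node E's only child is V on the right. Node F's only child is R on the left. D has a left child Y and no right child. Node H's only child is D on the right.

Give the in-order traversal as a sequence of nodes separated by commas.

In-order visits the left subtree, then the node, then the right subtree.
At S: go left to F.
  At F: go left to R.
    At R: no left child.
    Visit R.
    At R: go right to B.
      At B: go left to H.
        At H: no left child.
        Visit H.
        At H: go right to D.
          At D: go left to Y.
            Y is a leaf — visit Y.
          Visit D.
          At D: no right child.
      Visit B.
      At B: no right child.
  Visit F.
  At F: no right child.
Visit S.
At S: go right to E.
  At E: no left child.
  Visit E.
  At E: go right to V.
    V is a leaf — visit V.

R, H, Y, D, B, F, S, E, V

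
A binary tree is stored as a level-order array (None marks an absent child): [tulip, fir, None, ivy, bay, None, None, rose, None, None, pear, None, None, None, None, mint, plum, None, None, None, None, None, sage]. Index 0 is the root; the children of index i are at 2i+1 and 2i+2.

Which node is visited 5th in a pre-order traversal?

Pre-order visits the node, then its left subtree, then its right subtree.
Visit tulip.
At tulip: go left to fir.
  Visit fir.
  At fir: go left to ivy.
    Visit ivy.
    At ivy: go left to rose.
      Visit rose.
      At rose: go left to mint.
        mint is a leaf — visit mint.
      At rose: go right to plum.
        plum is a leaf — visit plum.
    At ivy: no right child.
  At fir: go right to bay.
    Visit bay.
    At bay: no left child.
    At bay: go right to pear.
      Visit pear.
      At pear: no left child.
      At pear: go right to sage.
        sage is a leaf — visit sage.
At tulip: no right child.
Full pre-order sequence: tulip, fir, ivy, rose, mint, plum, bay, pear, sage.

mint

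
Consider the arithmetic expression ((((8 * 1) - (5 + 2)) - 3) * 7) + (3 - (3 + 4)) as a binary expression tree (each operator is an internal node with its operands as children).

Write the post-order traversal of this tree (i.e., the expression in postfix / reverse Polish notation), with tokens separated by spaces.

Post-order on an expression tree gives postfix notation: for each operator, emit left operand, right operand, then the operator.

8 1 * 5 2 + - 3 - 7 * 3 3 4 + - +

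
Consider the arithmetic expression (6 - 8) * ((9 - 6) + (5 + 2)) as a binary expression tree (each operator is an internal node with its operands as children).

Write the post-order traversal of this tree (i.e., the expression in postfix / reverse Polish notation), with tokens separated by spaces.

Post-order on an expression tree gives postfix notation: for each operator, emit left operand, right operand, then the operator.

6 8 - 9 6 - 5 2 + + *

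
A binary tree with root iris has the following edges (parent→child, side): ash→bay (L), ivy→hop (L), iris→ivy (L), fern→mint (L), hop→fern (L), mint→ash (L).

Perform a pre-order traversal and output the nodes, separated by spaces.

iris ivy hop fern mint ash bay

Pre-order visits the node, then its left subtree, then its right subtree.
Visit iris.
At iris: go left to ivy.
  Visit ivy.
  At ivy: go left to hop.
    Visit hop.
    At hop: go left to fern.
      Visit fern.
      At fern: go left to mint.
        Visit mint.
        At mint: go left to ash.
          Visit ash.
          At ash: go left to bay.
            bay is a leaf — visit bay.
          At ash: no right child.
        At mint: no right child.
      At fern: no right child.
    At hop: no right child.
  At ivy: no right child.
At iris: no right child.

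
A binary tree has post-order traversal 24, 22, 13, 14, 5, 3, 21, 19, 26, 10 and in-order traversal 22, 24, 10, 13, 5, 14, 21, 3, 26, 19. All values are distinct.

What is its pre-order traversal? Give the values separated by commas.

10, 22, 24, 26, 21, 5, 13, 14, 3, 19

The last element of post-order is the root; it splits in-order into left and right subtrees.
Root 10: left subtree has 2 nodes {22, 24}, right has 7 {13, 5, 14, 21, 3, 26, 19}.
  Root 22: left subtree has 0 nodes { }, right has 1 {24}.
  Root 26: left subtree has 5 nodes {13, 5, 14, 21, 3}, right has 1 {19}.
    Root 21: left subtree has 3 nodes {13, 5, 14}, right has 1 {3}.
      Root 5: left subtree has 1 node {13}, right has 1 {14}.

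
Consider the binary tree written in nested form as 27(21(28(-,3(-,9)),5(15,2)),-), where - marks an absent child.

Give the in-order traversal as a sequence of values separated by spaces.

In-order visits the left subtree, then the node, then the right subtree.
At 27: go left to 21.
  At 21: go left to 28.
    At 28: no left child.
    Visit 28.
    At 28: go right to 3.
      At 3: no left child.
      Visit 3.
      At 3: go right to 9.
        9 is a leaf — visit 9.
  Visit 21.
  At 21: go right to 5.
    At 5: go left to 15.
      15 is a leaf — visit 15.
    Visit 5.
    At 5: go right to 2.
      2 is a leaf — visit 2.
Visit 27.
At 27: no right child.

28 3 9 21 15 5 2 27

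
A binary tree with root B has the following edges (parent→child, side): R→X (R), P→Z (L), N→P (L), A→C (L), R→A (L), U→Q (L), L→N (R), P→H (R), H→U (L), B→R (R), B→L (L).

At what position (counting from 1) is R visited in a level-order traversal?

Level-order visits nodes level by level from the root, left to right within each level.
Level 0: B
Level 1: L, R
Level 2: N, A, X
Level 3: P, C
Level 4: Z, H
Level 5: U
Level 6: Q
Full level-order sequence: B, L, R, N, A, X, P, C, Z, H, U, Q.

3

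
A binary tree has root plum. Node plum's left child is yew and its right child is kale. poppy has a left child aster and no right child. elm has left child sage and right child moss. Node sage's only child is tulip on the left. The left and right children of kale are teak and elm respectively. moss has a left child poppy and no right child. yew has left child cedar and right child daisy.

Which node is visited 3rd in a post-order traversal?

Post-order visits the left subtree, then the right subtree, then the node.
At plum: go left to yew.
  At yew: go left to cedar.
    cedar is a leaf — visit cedar.
  At yew: go right to daisy.
    daisy is a leaf — visit daisy.
  Visit yew.
At plum: go right to kale.
  At kale: go left to teak.
    teak is a leaf — visit teak.
  At kale: go right to elm.
    At elm: go left to sage.
      At sage: go left to tulip.
        tulip is a leaf — visit tulip.
      At sage: no right child.
      Visit sage.
    At elm: go right to moss.
      At moss: go left to poppy.
        At poppy: go left to aster.
          aster is a leaf — visit aster.
        At poppy: no right child.
        Visit poppy.
      At moss: no right child.
      Visit moss.
    Visit elm.
  Visit kale.
Visit plum.
Full post-order sequence: cedar, daisy, yew, teak, tulip, sage, aster, poppy, moss, elm, kale, plum.

yew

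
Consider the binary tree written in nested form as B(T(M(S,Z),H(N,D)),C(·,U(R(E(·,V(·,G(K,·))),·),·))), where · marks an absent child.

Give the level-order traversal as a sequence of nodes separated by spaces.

B T C M H U S Z N D R E V G K

Level-order visits nodes level by level from the root, left to right within each level.
Level 0: B
Level 1: T, C
Level 2: M, H, U
Level 3: S, Z, N, D, R
Level 4: E
Level 5: V
Level 6: G
Level 7: K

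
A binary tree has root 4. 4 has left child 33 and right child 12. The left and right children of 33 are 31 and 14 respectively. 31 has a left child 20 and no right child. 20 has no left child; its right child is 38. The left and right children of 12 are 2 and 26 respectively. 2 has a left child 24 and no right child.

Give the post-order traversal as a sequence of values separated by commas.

Post-order visits the left subtree, then the right subtree, then the node.
At 4: go left to 33.
  At 33: go left to 31.
    At 31: go left to 20.
      At 20: no left child.
      At 20: go right to 38.
        38 is a leaf — visit 38.
      Visit 20.
    At 31: no right child.
    Visit 31.
  At 33: go right to 14.
    14 is a leaf — visit 14.
  Visit 33.
At 4: go right to 12.
  At 12: go left to 2.
    At 2: go left to 24.
      24 is a leaf — visit 24.
    At 2: no right child.
    Visit 2.
  At 12: go right to 26.
    26 is a leaf — visit 26.
  Visit 12.
Visit 4.

38, 20, 31, 14, 33, 24, 2, 26, 12, 4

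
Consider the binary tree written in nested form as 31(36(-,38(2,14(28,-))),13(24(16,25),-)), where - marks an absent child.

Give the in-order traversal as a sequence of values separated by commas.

36, 2, 38, 28, 14, 31, 16, 24, 25, 13

In-order visits the left subtree, then the node, then the right subtree.
At 31: go left to 36.
  At 36: no left child.
  Visit 36.
  At 36: go right to 38.
    At 38: go left to 2.
      2 is a leaf — visit 2.
    Visit 38.
    At 38: go right to 14.
      At 14: go left to 28.
        28 is a leaf — visit 28.
      Visit 14.
      At 14: no right child.
Visit 31.
At 31: go right to 13.
  At 13: go left to 24.
    At 24: go left to 16.
      16 is a leaf — visit 16.
    Visit 24.
    At 24: go right to 25.
      25 is a leaf — visit 25.
  Visit 13.
  At 13: no right child.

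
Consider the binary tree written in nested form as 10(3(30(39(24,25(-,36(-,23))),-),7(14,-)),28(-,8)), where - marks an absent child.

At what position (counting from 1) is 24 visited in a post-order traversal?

1

Post-order visits the left subtree, then the right subtree, then the node.
At 10: go left to 3.
  At 3: go left to 30.
    At 30: go left to 39.
      At 39: go left to 24.
        24 is a leaf — visit 24.
      At 39: go right to 25.
        At 25: no left child.
        At 25: go right to 36.
          At 36: no left child.
          At 36: go right to 23.
            23 is a leaf — visit 23.
          Visit 36.
        Visit 25.
      Visit 39.
    At 30: no right child.
    Visit 30.
  At 3: go right to 7.
    At 7: go left to 14.
      14 is a leaf — visit 14.
    At 7: no right child.
    Visit 7.
  Visit 3.
At 10: go right to 28.
  At 28: no left child.
  At 28: go right to 8.
    8 is a leaf — visit 8.
  Visit 28.
Visit 10.
Full post-order sequence: 24, 23, 36, 25, 39, 30, 14, 7, 3, 8, 28, 10.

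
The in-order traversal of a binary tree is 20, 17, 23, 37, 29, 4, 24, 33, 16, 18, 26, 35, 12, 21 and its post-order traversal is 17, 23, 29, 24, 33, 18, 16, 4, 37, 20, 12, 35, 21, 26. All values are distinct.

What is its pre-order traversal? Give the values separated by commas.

The last element of post-order is the root; it splits in-order into left and right subtrees.
Root 26: left subtree has 10 nodes {20, 17, 23, 37, 29, 4, 24, 33, 16, 18}, right has 3 {35, 12, 21}.
  Root 20: left subtree has 0 nodes { }, right has 9 {17, 23, 37, 29, 4, 24, 33, 16, 18}.
    Root 37: left subtree has 2 nodes {17, 23}, right has 6 {29, 4, 24, 33, 16, 18}.
      Root 23: left subtree has 1 node {17}, right has 0 { }.
      Root 4: left subtree has 1 node {29}, right has 4 {24, 33, 16, 18}.
        Root 16: left subtree has 2 nodes {24, 33}, right has 1 {18}.
          Root 33: left subtree has 1 node {24}, right has 0 { }.
  Root 21: left subtree has 2 nodes {35, 12}, right has 0 { }.
    Root 35: left subtree has 0 nodes { }, right has 1 {12}.

26, 20, 37, 23, 17, 4, 29, 16, 33, 24, 18, 21, 35, 12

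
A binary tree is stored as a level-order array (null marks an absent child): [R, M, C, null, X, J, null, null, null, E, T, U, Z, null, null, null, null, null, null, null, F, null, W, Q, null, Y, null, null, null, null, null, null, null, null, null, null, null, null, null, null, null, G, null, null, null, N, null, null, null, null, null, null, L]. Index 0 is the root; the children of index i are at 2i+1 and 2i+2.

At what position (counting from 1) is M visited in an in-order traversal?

1

In-order visits the left subtree, then the node, then the right subtree.
At R: go left to M.
  At M: no left child.
  Visit M.
  At M: go right to X.
    At X: go left to E.
      At E: no left child.
      Visit E.
      At E: go right to F.
        At F: go left to G.
          G is a leaf — visit G.
        Visit F.
        At F: no right child.
    Visit X.
    At X: go right to T.
      At T: no left child.
      Visit T.
      At T: go right to W.
        At W: go left to N.
          N is a leaf — visit N.
        Visit W.
        At W: no right child.
Visit R.
At R: go right to C.
  At C: go left to J.
    At J: go left to U.
      At U: go left to Q.
        Q is a leaf — visit Q.
      Visit U.
      At U: no right child.
    Visit J.
    At J: go right to Z.
      At Z: go left to Y.
        At Y: no left child.
        Visit Y.
        At Y: go right to L.
          L is a leaf — visit L.
      Visit Z.
      At Z: no right child.
  Visit C.
  At C: no right child.
Full in-order sequence: M, E, G, F, X, T, N, W, R, Q, U, J, Y, L, Z, C.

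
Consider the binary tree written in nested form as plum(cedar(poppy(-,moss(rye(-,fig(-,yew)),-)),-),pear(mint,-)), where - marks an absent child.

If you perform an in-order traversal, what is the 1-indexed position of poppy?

In-order visits the left subtree, then the node, then the right subtree.
At plum: go left to cedar.
  At cedar: go left to poppy.
    At poppy: no left child.
    Visit poppy.
    At poppy: go right to moss.
      At moss: go left to rye.
        At rye: no left child.
        Visit rye.
        At rye: go right to fig.
          At fig: no left child.
          Visit fig.
          At fig: go right to yew.
            yew is a leaf — visit yew.
      Visit moss.
      At moss: no right child.
  Visit cedar.
  At cedar: no right child.
Visit plum.
At plum: go right to pear.
  At pear: go left to mint.
    mint is a leaf — visit mint.
  Visit pear.
  At pear: no right child.
Full in-order sequence: poppy, rye, fig, yew, moss, cedar, plum, mint, pear.

1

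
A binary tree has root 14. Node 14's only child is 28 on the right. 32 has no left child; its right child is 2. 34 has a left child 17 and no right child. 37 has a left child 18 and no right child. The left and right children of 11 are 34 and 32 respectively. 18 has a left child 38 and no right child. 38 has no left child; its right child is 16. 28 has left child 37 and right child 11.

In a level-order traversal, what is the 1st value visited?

Level-order visits nodes level by level from the root, left to right within each level.
Level 0: 14
Level 1: 28
Level 2: 37, 11
Level 3: 18, 34, 32
Level 4: 38, 17, 2
Level 5: 16
Full level-order sequence: 14, 28, 37, 11, 18, 34, 32, 38, 17, 2, 16.

14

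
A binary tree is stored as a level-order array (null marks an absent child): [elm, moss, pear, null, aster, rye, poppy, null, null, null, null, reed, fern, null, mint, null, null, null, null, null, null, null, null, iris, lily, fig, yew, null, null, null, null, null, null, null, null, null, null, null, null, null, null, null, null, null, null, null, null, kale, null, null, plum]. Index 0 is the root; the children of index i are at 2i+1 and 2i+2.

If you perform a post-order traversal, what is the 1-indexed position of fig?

8

Post-order visits the left subtree, then the right subtree, then the node.
At elm: go left to moss.
  At moss: no left child.
  At moss: go right to aster.
    aster is a leaf — visit aster.
  Visit moss.
At elm: go right to pear.
  At pear: go left to rye.
    At rye: go left to reed.
      At reed: go left to iris.
        At iris: go left to kale.
          kale is a leaf — visit kale.
        At iris: no right child.
        Visit iris.
      At reed: go right to lily.
        At lily: no left child.
        At lily: go right to plum.
          plum is a leaf — visit plum.
        Visit lily.
      Visit reed.
    At rye: go right to fern.
      At fern: go left to fig.
        fig is a leaf — visit fig.
      At fern: go right to yew.
        yew is a leaf — visit yew.
      Visit fern.
    Visit rye.
  At pear: go right to poppy.
    At poppy: no left child.
    At poppy: go right to mint.
      mint is a leaf — visit mint.
    Visit poppy.
  Visit pear.
Visit elm.
Full post-order sequence: aster, moss, kale, iris, plum, lily, reed, fig, yew, fern, rye, mint, poppy, pear, elm.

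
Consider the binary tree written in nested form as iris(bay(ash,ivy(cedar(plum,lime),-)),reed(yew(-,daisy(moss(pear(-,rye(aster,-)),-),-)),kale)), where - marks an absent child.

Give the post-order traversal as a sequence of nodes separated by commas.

ash, plum, lime, cedar, ivy, bay, aster, rye, pear, moss, daisy, yew, kale, reed, iris

Post-order visits the left subtree, then the right subtree, then the node.
At iris: go left to bay.
  At bay: go left to ash.
    ash is a leaf — visit ash.
  At bay: go right to ivy.
    At ivy: go left to cedar.
      At cedar: go left to plum.
        plum is a leaf — visit plum.
      At cedar: go right to lime.
        lime is a leaf — visit lime.
      Visit cedar.
    At ivy: no right child.
    Visit ivy.
  Visit bay.
At iris: go right to reed.
  At reed: go left to yew.
    At yew: no left child.
    At yew: go right to daisy.
      At daisy: go left to moss.
        At moss: go left to pear.
          At pear: no left child.
          At pear: go right to rye.
            At rye: go left to aster.
              aster is a leaf — visit aster.
            At rye: no right child.
            Visit rye.
          Visit pear.
        At moss: no right child.
        Visit moss.
      At daisy: no right child.
      Visit daisy.
    Visit yew.
  At reed: go right to kale.
    kale is a leaf — visit kale.
  Visit reed.
Visit iris.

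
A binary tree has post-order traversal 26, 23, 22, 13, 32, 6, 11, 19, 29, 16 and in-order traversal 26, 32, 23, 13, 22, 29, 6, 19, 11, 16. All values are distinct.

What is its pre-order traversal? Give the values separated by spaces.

The last element of post-order is the root; it splits in-order into left and right subtrees.
Root 16: left subtree has 9 nodes {26, 32, 23, 13, 22, 29, 6, 19, 11}, right has 0 { }.
  Root 29: left subtree has 5 nodes {26, 32, 23, 13, 22}, right has 3 {6, 19, 11}.
    Root 32: left subtree has 1 node {26}, right has 3 {23, 13, 22}.
      Root 13: left subtree has 1 node {23}, right has 1 {22}.
    Root 19: left subtree has 1 node {6}, right has 1 {11}.

16 29 32 26 13 23 22 19 6 11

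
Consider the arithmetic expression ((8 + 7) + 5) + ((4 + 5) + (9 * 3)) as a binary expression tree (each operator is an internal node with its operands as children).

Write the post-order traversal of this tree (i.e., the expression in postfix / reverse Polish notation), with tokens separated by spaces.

Post-order on an expression tree gives postfix notation: for each operator, emit left operand, right operand, then the operator.

8 7 + 5 + 4 5 + 9 3 * + +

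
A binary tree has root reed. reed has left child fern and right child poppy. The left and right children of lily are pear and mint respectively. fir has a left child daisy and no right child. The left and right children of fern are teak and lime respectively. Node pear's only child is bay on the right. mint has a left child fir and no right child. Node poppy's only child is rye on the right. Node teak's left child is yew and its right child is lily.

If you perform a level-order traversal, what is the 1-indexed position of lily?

8

Level-order visits nodes level by level from the root, left to right within each level.
Level 0: reed
Level 1: fern, poppy
Level 2: teak, lime, rye
Level 3: yew, lily
Level 4: pear, mint
Level 5: bay, fir
Level 6: daisy
Full level-order sequence: reed, fern, poppy, teak, lime, rye, yew, lily, pear, mint, bay, fir, daisy.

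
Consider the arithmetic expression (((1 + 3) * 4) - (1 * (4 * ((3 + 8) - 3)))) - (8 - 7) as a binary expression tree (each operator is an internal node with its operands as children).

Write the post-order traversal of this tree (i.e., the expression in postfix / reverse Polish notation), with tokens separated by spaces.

1 3 + 4 * 1 4 3 8 + 3 - * * - 8 7 - -

Post-order on an expression tree gives postfix notation: for each operator, emit left operand, right operand, then the operator.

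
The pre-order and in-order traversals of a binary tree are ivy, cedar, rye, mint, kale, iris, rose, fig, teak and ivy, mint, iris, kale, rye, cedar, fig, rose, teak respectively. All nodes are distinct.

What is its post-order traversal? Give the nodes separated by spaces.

The first element of pre-order is the root; it splits in-order into left and right subtrees.
Root ivy: left subtree has 0 nodes { }, right has 8 {mint, iris, kale, rye, cedar, fig, rose, teak}.
  Root cedar: left subtree has 4 nodes {mint, iris, kale, rye}, right has 3 {fig, rose, teak}.
    Root rye: left subtree has 3 nodes {mint, iris, kale}, right has 0 { }.
      Root mint: left subtree has 0 nodes { }, right has 2 {iris, kale}.
        Root kale: left subtree has 1 node {iris}, right has 0 { }.
    Root rose: left subtree has 1 node {fig}, right has 1 {teak}.

iris kale mint rye fig teak rose cedar ivy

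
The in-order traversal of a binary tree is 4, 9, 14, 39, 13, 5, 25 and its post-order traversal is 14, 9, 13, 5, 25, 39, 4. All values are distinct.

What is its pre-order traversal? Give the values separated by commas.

The last element of post-order is the root; it splits in-order into left and right subtrees.
Root 4: left subtree has 0 nodes { }, right has 6 {9, 14, 39, 13, 5, 25}.
  Root 39: left subtree has 2 nodes {9, 14}, right has 3 {13, 5, 25}.
    Root 9: left subtree has 0 nodes { }, right has 1 {14}.
    Root 25: left subtree has 2 nodes {13, 5}, right has 0 { }.
      Root 5: left subtree has 1 node {13}, right has 0 { }.

4, 39, 9, 14, 25, 5, 13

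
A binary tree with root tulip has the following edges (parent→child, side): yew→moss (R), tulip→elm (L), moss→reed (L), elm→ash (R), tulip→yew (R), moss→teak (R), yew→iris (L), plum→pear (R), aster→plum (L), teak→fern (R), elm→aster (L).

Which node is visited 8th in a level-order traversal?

plum

Level-order visits nodes level by level from the root, left to right within each level.
Level 0: tulip
Level 1: elm, yew
Level 2: aster, ash, iris, moss
Level 3: plum, reed, teak
Level 4: pear, fern
Full level-order sequence: tulip, elm, yew, aster, ash, iris, moss, plum, reed, teak, pear, fern.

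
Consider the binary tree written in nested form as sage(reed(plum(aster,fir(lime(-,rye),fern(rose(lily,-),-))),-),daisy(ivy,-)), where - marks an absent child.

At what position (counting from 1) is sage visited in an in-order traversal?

In-order visits the left subtree, then the node, then the right subtree.
At sage: go left to reed.
  At reed: go left to plum.
    At plum: go left to aster.
      aster is a leaf — visit aster.
    Visit plum.
    At plum: go right to fir.
      At fir: go left to lime.
        At lime: no left child.
        Visit lime.
        At lime: go right to rye.
          rye is a leaf — visit rye.
      Visit fir.
      At fir: go right to fern.
        At fern: go left to rose.
          At rose: go left to lily.
            lily is a leaf — visit lily.
          Visit rose.
          At rose: no right child.
        Visit fern.
        At fern: no right child.
  Visit reed.
  At reed: no right child.
Visit sage.
At sage: go right to daisy.
  At daisy: go left to ivy.
    ivy is a leaf — visit ivy.
  Visit daisy.
  At daisy: no right child.
Full in-order sequence: aster, plum, lime, rye, fir, lily, rose, fern, reed, sage, ivy, daisy.

10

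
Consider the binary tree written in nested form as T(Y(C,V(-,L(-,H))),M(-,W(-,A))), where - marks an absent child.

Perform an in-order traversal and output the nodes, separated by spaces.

In-order visits the left subtree, then the node, then the right subtree.
At T: go left to Y.
  At Y: go left to C.
    C is a leaf — visit C.
  Visit Y.
  At Y: go right to V.
    At V: no left child.
    Visit V.
    At V: go right to L.
      At L: no left child.
      Visit L.
      At L: go right to H.
        H is a leaf — visit H.
Visit T.
At T: go right to M.
  At M: no left child.
  Visit M.
  At M: go right to W.
    At W: no left child.
    Visit W.
    At W: go right to A.
      A is a leaf — visit A.

C Y V L H T M W A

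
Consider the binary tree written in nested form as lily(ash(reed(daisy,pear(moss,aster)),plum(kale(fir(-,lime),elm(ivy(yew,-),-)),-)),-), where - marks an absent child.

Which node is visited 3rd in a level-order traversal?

Level-order visits nodes level by level from the root, left to right within each level.
Level 0: lily
Level 1: ash
Level 2: reed, plum
Level 3: daisy, pear, kale
Level 4: moss, aster, fir, elm
Level 5: lime, ivy
Level 6: yew
Full level-order sequence: lily, ash, reed, plum, daisy, pear, kale, moss, aster, fir, elm, lime, ivy, yew.

reed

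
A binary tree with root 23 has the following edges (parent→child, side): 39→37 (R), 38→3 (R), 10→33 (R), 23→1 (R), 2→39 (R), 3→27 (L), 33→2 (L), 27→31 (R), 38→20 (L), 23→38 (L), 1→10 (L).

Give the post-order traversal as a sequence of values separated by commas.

20, 31, 27, 3, 38, 37, 39, 2, 33, 10, 1, 23

Post-order visits the left subtree, then the right subtree, then the node.
At 23: go left to 38.
  At 38: go left to 20.
    20 is a leaf — visit 20.
  At 38: go right to 3.
    At 3: go left to 27.
      At 27: no left child.
      At 27: go right to 31.
        31 is a leaf — visit 31.
      Visit 27.
    At 3: no right child.
    Visit 3.
  Visit 38.
At 23: go right to 1.
  At 1: go left to 10.
    At 10: no left child.
    At 10: go right to 33.
      At 33: go left to 2.
        At 2: no left child.
        At 2: go right to 39.
          At 39: no left child.
          At 39: go right to 37.
            37 is a leaf — visit 37.
          Visit 39.
        Visit 2.
      At 33: no right child.
      Visit 33.
    Visit 10.
  At 1: no right child.
  Visit 1.
Visit 23.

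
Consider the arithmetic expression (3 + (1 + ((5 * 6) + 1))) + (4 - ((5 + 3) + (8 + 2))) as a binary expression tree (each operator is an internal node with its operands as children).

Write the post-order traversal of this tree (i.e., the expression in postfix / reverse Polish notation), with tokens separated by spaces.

Post-order on an expression tree gives postfix notation: for each operator, emit left operand, right operand, then the operator.

3 1 5 6 * 1 + + + 4 5 3 + 8 2 + + - +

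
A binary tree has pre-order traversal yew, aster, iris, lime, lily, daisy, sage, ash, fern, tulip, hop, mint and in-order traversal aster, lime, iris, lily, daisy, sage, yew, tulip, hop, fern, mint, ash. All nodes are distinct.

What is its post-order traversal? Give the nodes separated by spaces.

lime sage daisy lily iris aster hop tulip mint fern ash yew

The first element of pre-order is the root; it splits in-order into left and right subtrees.
Root yew: left subtree has 6 nodes {aster, lime, iris, lily, daisy, sage}, right has 5 {tulip, hop, fern, mint, ash}.
  Root aster: left subtree has 0 nodes { }, right has 5 {lime, iris, lily, daisy, sage}.
    Root iris: left subtree has 1 node {lime}, right has 3 {lily, daisy, sage}.
      Root lily: left subtree has 0 nodes { }, right has 2 {daisy, sage}.
        Root daisy: left subtree has 0 nodes { }, right has 1 {sage}.
  Root ash: left subtree has 4 nodes {tulip, hop, fern, mint}, right has 0 { }.
    Root fern: left subtree has 2 nodes {tulip, hop}, right has 1 {mint}.
      Root tulip: left subtree has 0 nodes { }, right has 1 {hop}.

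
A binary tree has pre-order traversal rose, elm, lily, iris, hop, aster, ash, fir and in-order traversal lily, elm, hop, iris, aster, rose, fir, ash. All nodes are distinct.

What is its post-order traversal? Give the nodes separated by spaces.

The first element of pre-order is the root; it splits in-order into left and right subtrees.
Root rose: left subtree has 5 nodes {lily, elm, hop, iris, aster}, right has 2 {fir, ash}.
  Root elm: left subtree has 1 node {lily}, right has 3 {hop, iris, aster}.
    Root iris: left subtree has 1 node {hop}, right has 1 {aster}.
  Root ash: left subtree has 1 node {fir}, right has 0 { }.

lily hop aster iris elm fir ash rose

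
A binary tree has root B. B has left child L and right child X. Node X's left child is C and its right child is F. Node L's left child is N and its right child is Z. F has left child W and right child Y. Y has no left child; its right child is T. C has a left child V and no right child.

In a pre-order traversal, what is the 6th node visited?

C

Pre-order visits the node, then its left subtree, then its right subtree.
Visit B.
At B: go left to L.
  Visit L.
  At L: go left to N.
    N is a leaf — visit N.
  At L: go right to Z.
    Z is a leaf — visit Z.
At B: go right to X.
  Visit X.
  At X: go left to C.
    Visit C.
    At C: go left to V.
      V is a leaf — visit V.
    At C: no right child.
  At X: go right to F.
    Visit F.
    At F: go left to W.
      W is a leaf — visit W.
    At F: go right to Y.
      Visit Y.
      At Y: no left child.
      At Y: go right to T.
        T is a leaf — visit T.
Full pre-order sequence: B, L, N, Z, X, C, V, F, W, Y, T.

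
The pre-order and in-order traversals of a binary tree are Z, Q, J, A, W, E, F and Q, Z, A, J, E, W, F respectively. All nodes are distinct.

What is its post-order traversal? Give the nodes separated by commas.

Q, A, E, F, W, J, Z

The first element of pre-order is the root; it splits in-order into left and right subtrees.
Root Z: left subtree has 1 node {Q}, right has 5 {A, J, E, W, F}.
  Root J: left subtree has 1 node {A}, right has 3 {E, W, F}.
    Root W: left subtree has 1 node {E}, right has 1 {F}.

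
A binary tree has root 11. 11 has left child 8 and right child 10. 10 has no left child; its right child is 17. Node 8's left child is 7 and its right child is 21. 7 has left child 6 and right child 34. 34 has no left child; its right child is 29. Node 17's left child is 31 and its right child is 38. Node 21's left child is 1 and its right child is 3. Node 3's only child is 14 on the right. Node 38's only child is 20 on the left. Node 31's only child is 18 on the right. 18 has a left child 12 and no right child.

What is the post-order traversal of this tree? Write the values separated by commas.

Post-order visits the left subtree, then the right subtree, then the node.
At 11: go left to 8.
  At 8: go left to 7.
    At 7: go left to 6.
      6 is a leaf — visit 6.
    At 7: go right to 34.
      At 34: no left child.
      At 34: go right to 29.
        29 is a leaf — visit 29.
      Visit 34.
    Visit 7.
  At 8: go right to 21.
    At 21: go left to 1.
      1 is a leaf — visit 1.
    At 21: go right to 3.
      At 3: no left child.
      At 3: go right to 14.
        14 is a leaf — visit 14.
      Visit 3.
    Visit 21.
  Visit 8.
At 11: go right to 10.
  At 10: no left child.
  At 10: go right to 17.
    At 17: go left to 31.
      At 31: no left child.
      At 31: go right to 18.
        At 18: go left to 12.
          12 is a leaf — visit 12.
        At 18: no right child.
        Visit 18.
      Visit 31.
    At 17: go right to 38.
      At 38: go left to 20.
        20 is a leaf — visit 20.
      At 38: no right child.
      Visit 38.
    Visit 17.
  Visit 10.
Visit 11.

6, 29, 34, 7, 1, 14, 3, 21, 8, 12, 18, 31, 20, 38, 17, 10, 11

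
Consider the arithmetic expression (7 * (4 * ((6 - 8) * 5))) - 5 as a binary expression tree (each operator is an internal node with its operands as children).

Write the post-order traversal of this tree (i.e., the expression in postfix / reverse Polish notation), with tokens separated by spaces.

7 4 6 8 - 5 * * * 5 -

Post-order on an expression tree gives postfix notation: for each operator, emit left operand, right operand, then the operator.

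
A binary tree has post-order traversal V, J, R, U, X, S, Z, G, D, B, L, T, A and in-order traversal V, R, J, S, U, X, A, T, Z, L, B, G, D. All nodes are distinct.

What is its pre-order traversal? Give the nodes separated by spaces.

The last element of post-order is the root; it splits in-order into left and right subtrees.
Root A: left subtree has 6 nodes {V, R, J, S, U, X}, right has 6 {T, Z, L, B, G, D}.
  Root S: left subtree has 3 nodes {V, R, J}, right has 2 {U, X}.
    Root R: left subtree has 1 node {V}, right has 1 {J}.
    Root X: left subtree has 1 node {U}, right has 0 { }.
  Root T: left subtree has 0 nodes { }, right has 5 {Z, L, B, G, D}.
    Root L: left subtree has 1 node {Z}, right has 3 {B, G, D}.
      Root B: left subtree has 0 nodes { }, right has 2 {G, D}.
        Root D: left subtree has 1 node {G}, right has 0 { }.

A S R V J X U T L Z B D G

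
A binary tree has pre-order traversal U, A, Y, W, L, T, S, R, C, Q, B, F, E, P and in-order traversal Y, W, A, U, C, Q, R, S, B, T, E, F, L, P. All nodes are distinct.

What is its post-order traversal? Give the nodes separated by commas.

The first element of pre-order is the root; it splits in-order into left and right subtrees.
Root U: left subtree has 3 nodes {Y, W, A}, right has 10 {C, Q, R, S, B, T, E, F, L, P}.
  Root A: left subtree has 2 nodes {Y, W}, right has 0 { }.
    Root Y: left subtree has 0 nodes { }, right has 1 {W}.
  Root L: left subtree has 8 nodes {C, Q, R, S, B, T, E, F}, right has 1 {P}.
    Root T: left subtree has 5 nodes {C, Q, R, S, B}, right has 2 {E, F}.
      Root S: left subtree has 3 nodes {C, Q, R}, right has 1 {B}.
        Root R: left subtree has 2 nodes {C, Q}, right has 0 { }.
          Root C: left subtree has 0 nodes { }, right has 1 {Q}.
      Root F: left subtree has 1 node {E}, right has 0 { }.

W, Y, A, Q, C, R, B, S, E, F, T, P, L, U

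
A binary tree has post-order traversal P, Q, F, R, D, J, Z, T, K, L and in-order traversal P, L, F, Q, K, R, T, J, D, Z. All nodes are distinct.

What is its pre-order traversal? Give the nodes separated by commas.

The last element of post-order is the root; it splits in-order into left and right subtrees.
Root L: left subtree has 1 node {P}, right has 8 {F, Q, K, R, T, J, D, Z}.
  Root K: left subtree has 2 nodes {F, Q}, right has 5 {R, T, J, D, Z}.
    Root F: left subtree has 0 nodes { }, right has 1 {Q}.
    Root T: left subtree has 1 node {R}, right has 3 {J, D, Z}.
      Root Z: left subtree has 2 nodes {J, D}, right has 0 { }.
        Root J: left subtree has 0 nodes { }, right has 1 {D}.

L, P, K, F, Q, T, R, Z, J, D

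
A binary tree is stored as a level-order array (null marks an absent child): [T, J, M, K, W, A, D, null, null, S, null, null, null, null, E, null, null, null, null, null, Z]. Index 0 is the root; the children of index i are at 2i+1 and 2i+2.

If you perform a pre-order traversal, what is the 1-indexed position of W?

4

Pre-order visits the node, then its left subtree, then its right subtree.
Visit T.
At T: go left to J.
  Visit J.
  At J: go left to K.
    K is a leaf — visit K.
  At J: go right to W.
    Visit W.
    At W: go left to S.
      Visit S.
      At S: no left child.
      At S: go right to Z.
        Z is a leaf — visit Z.
    At W: no right child.
At T: go right to M.
  Visit M.
  At M: go left to A.
    A is a leaf — visit A.
  At M: go right to D.
    Visit D.
    At D: no left child.
    At D: go right to E.
      E is a leaf — visit E.
Full pre-order sequence: T, J, K, W, S, Z, M, A, D, E.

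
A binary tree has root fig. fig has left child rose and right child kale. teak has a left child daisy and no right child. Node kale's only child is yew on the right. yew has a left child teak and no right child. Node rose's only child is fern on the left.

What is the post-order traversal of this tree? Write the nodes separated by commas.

Post-order visits the left subtree, then the right subtree, then the node.
At fig: go left to rose.
  At rose: go left to fern.
    fern is a leaf — visit fern.
  At rose: no right child.
  Visit rose.
At fig: go right to kale.
  At kale: no left child.
  At kale: go right to yew.
    At yew: go left to teak.
      At teak: go left to daisy.
        daisy is a leaf — visit daisy.
      At teak: no right child.
      Visit teak.
    At yew: no right child.
    Visit yew.
  Visit kale.
Visit fig.

fern, rose, daisy, teak, yew, kale, fig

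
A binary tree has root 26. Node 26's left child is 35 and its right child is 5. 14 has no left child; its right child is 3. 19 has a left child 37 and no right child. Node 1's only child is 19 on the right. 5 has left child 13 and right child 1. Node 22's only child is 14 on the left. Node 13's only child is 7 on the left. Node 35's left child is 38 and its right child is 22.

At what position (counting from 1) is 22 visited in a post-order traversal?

4

Post-order visits the left subtree, then the right subtree, then the node.
At 26: go left to 35.
  At 35: go left to 38.
    38 is a leaf — visit 38.
  At 35: go right to 22.
    At 22: go left to 14.
      At 14: no left child.
      At 14: go right to 3.
        3 is a leaf — visit 3.
      Visit 14.
    At 22: no right child.
    Visit 22.
  Visit 35.
At 26: go right to 5.
  At 5: go left to 13.
    At 13: go left to 7.
      7 is a leaf — visit 7.
    At 13: no right child.
    Visit 13.
  At 5: go right to 1.
    At 1: no left child.
    At 1: go right to 19.
      At 19: go left to 37.
        37 is a leaf — visit 37.
      At 19: no right child.
      Visit 19.
    Visit 1.
  Visit 5.
Visit 26.
Full post-order sequence: 38, 3, 14, 22, 35, 7, 13, 37, 19, 1, 5, 26.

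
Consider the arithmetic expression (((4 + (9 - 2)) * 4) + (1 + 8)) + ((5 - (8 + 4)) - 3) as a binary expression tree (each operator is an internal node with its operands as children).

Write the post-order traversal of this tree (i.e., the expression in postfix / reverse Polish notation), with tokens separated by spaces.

Post-order on an expression tree gives postfix notation: for each operator, emit left operand, right operand, then the operator.

4 9 2 - + 4 * 1 8 + + 5 8 4 + - 3 - +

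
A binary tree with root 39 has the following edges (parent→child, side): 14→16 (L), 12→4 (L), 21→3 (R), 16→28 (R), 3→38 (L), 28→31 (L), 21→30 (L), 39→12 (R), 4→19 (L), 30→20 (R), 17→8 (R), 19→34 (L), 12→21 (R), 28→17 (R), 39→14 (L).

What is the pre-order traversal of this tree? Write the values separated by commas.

Pre-order visits the node, then its left subtree, then its right subtree.
Visit 39.
At 39: go left to 14.
  Visit 14.
  At 14: go left to 16.
    Visit 16.
    At 16: no left child.
    At 16: go right to 28.
      Visit 28.
      At 28: go left to 31.
        31 is a leaf — visit 31.
      At 28: go right to 17.
        Visit 17.
        At 17: no left child.
        At 17: go right to 8.
          8 is a leaf — visit 8.
  At 14: no right child.
At 39: go right to 12.
  Visit 12.
  At 12: go left to 4.
    Visit 4.
    At 4: go left to 19.
      Visit 19.
      At 19: go left to 34.
        34 is a leaf — visit 34.
      At 19: no right child.
    At 4: no right child.
  At 12: go right to 21.
    Visit 21.
    At 21: go left to 30.
      Visit 30.
      At 30: no left child.
      At 30: go right to 20.
        20 is a leaf — visit 20.
    At 21: go right to 3.
      Visit 3.
      At 3: go left to 38.
        38 is a leaf — visit 38.
      At 3: no right child.

39, 14, 16, 28, 31, 17, 8, 12, 4, 19, 34, 21, 30, 20, 3, 38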